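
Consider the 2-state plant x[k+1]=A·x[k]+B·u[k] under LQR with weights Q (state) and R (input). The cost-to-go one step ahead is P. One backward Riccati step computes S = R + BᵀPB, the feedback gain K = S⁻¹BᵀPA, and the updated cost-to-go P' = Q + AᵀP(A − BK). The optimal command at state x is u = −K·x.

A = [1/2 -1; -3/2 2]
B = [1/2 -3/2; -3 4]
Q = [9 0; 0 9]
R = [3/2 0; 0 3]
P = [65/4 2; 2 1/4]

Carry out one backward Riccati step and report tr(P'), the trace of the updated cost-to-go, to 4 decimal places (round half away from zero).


19.6267

BᵀP = [2.1250 0.2500; -16.3750 -2.0000]
S = R + BᵀPB = [3/2 0; 0 3] + [0.3125 -2.1875; -2.1875 16.5625] = [1.8125 -2.1875; -2.1875 19.5625]
BᵀPA = [0.6875 -1.6250; -5.1875 12.3750]
K = S⁻¹·BᵀPA = [0.0685 -0.1538; -0.2575 0.6154]
A−BK = [0.0795 0.0000; -0.2644 -0.9231]
AᵀP(A−BK) = [0.2420 -0.5769; -0.5769 1.3846]
P' = Q + AᵀP(A−BK) = [9.2420 -0.5769; -0.5769 10.3846]
tr(P') = 19.6267


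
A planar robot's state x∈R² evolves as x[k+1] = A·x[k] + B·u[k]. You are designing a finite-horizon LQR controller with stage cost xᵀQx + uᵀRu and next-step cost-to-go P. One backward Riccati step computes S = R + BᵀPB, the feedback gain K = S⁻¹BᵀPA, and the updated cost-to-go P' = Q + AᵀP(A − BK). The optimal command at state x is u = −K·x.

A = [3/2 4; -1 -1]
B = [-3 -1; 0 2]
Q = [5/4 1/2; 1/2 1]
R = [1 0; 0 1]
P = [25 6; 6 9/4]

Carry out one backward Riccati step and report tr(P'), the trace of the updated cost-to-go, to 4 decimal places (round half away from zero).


BᵀP = [-75.0000 -18.0000; -13.0000 -1.5000]
S = R + BᵀPB = [1 0; 0 1] + [225.0000 39.0000; 39.0000 10.0000] = [226.0000 39.0000; 39.0000 11.0000]
BᵀPA = [-94.5000 -282.0000; -18.0000 -50.5000]
K = S⁻¹·BᵀPA = [-0.3497 -1.1736; -0.3964 -0.4301]
A−BK = [0.0544 0.0492; -0.2073 -0.1399]
AᵀP(A−BK) = [0.3148 0.6062; 0.6062 1.5842]
P' = Q + AᵀP(A−BK) = [1.5648 1.1062; 1.1062 2.5842]
tr(P') = 4.1490

4.1490


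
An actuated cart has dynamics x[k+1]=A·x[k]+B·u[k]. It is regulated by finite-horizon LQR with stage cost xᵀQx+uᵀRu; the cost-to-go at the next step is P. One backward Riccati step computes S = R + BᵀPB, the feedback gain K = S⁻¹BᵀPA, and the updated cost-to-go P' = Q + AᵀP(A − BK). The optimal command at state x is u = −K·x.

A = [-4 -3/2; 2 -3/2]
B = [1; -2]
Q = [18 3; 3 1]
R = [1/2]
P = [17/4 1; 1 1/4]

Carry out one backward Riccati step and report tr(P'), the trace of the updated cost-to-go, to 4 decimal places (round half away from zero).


40.3304

BᵀP = [2.2500 0.5000]
S = R + BᵀPB = [1/2] + [1.2500] = [1.7500]
BᵀPA = [-8.0000 -4.1250]
K = S⁻¹·BᵀPA = [-4.5714 -2.3571]
A−BK = [0.5714 0.8571; -7.1429 -6.2143]
AᵀP(A−BK) = [16.4286 8.8929; 8.8929 4.9018]
P' = Q + AᵀP(A−BK) = [34.4286 11.8929; 11.8929 5.9018]
tr(P') = 40.3304


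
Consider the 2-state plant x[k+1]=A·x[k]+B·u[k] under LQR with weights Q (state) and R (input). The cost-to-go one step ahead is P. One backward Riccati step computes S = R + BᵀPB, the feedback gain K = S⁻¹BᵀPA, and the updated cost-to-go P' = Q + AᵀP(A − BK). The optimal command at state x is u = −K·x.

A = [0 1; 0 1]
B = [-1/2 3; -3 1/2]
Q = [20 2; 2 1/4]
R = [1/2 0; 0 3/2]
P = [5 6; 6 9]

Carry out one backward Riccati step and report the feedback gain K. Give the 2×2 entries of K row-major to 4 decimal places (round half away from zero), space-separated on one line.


BᵀP = [-20.5000 -30.0000; 18.0000 22.5000]
S = R + BᵀPB = [1/2 0; 0 3/2] + [100.2500 -76.5000; -76.5000 65.2500] = [100.7500 -76.5000; -76.5000 66.7500]
BᵀPA = [0.0000 -50.5000; 0.0000 40.5000]
K = S⁻¹·BᵀPA = [0.0000 -0.3124; 0.0000 0.2488]
A−BK = [0.0000 0.0975; 0.0000 -0.0614]
AᵀP(A−BK) = [0.0000 0.0000; 0.0000 0.1512]
P' = Q + AᵀP(A−BK) = [20.0000 2.0000; 2.0000 0.4012]
tr(P') = 20.4012

0.0000 -0.3124 0.0000 0.2488


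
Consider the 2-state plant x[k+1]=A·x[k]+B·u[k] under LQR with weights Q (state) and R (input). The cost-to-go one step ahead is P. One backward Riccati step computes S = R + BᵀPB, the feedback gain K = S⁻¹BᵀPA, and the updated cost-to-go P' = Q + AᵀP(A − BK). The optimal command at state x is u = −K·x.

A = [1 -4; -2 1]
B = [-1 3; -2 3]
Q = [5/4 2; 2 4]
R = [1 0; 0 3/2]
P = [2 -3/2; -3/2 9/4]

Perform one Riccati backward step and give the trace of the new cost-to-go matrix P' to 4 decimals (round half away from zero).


BᵀP = [1.0000 -3.0000; 1.5000 2.2500]
S = R + BᵀPB = [1 0; 0 3/2] + [5.0000 -6.0000; -6.0000 11.2500] = [6.0000 -6.0000; -6.0000 12.7500]
BᵀPA = [7.0000 -7.0000; -3.0000 -3.7500]
K = S⁻¹·BᵀPA = [1.7593 -2.7593; 0.5926 -1.5926]
A−BK = [0.9815 -1.9815; -0.2593 0.2593]
AᵀP(A−BK) = [6.4630 -11.4630; -11.4630 20.9630]
P' = Q + AᵀP(A−BK) = [7.7130 -9.4630; -9.4630 24.9630]
tr(P') = 32.6759

32.6759


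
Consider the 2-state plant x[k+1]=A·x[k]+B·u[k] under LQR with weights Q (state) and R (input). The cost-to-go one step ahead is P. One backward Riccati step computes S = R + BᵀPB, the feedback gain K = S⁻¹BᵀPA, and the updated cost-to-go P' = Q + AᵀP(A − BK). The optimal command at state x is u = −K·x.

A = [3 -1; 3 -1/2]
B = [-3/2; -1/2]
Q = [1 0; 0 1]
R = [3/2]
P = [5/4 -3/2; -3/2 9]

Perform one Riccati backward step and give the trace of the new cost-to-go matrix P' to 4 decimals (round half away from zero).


BᵀP = [-1.1250 -2.2500]
S = R + BᵀPB = [3/2] + [2.8125] = [4.3125]
BᵀPA = [-10.1250 2.2500]
K = S⁻¹·BᵀPA = [-2.3478 0.5217]
A−BK = [-0.5217 -0.2174; 1.8261 -0.2391]
AᵀP(A−BK) = [41.4783 -5.2174; -5.2174 0.8261]
P' = Q + AᵀP(A−BK) = [42.4783 -5.2174; -5.2174 1.8261]
tr(P') = 44.3043

44.3043


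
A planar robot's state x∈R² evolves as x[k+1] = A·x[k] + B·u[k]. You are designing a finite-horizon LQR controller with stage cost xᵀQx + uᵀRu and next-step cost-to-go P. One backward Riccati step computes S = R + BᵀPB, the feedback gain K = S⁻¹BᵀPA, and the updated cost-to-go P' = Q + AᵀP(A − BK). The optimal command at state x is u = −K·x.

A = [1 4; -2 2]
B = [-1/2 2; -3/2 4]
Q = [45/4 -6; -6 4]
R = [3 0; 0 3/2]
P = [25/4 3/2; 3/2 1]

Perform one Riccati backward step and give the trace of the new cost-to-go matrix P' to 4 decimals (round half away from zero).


30.6720

BᵀP = [-5.3750 -2.2500; 18.5000 7.0000]
S = R + BᵀPB = [3 0; 0 3/2] + [6.0625 -19.7500; -19.7500 65.0000] = [9.0625 -19.7500; -19.7500 66.5000]
BᵀPA = [-0.8750 -26.0000; 4.5000 88.0000]
K = S⁻¹·BᵀPA = [0.1443 0.0423; 0.1105 1.3359]
A−BK = [0.8511 1.3494; -2.2256 -3.2800]
AᵀP(A−BK) = [3.8789 6.0256; 6.0256 11.5431]
P' = Q + AᵀP(A−BK) = [15.1289 0.0256; 0.0256 15.5431]
tr(P') = 30.6720


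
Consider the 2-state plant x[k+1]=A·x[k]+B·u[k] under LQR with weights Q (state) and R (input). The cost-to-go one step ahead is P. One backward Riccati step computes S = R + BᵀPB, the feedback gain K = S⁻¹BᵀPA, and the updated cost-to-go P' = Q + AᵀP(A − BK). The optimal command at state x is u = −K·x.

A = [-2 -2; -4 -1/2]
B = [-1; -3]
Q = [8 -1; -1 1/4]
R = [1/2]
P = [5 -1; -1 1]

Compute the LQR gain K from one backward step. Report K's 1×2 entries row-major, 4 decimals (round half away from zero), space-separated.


1.4118 0.5882

BᵀP = [-2.0000 -2.0000]
S = R + BᵀPB = [1/2] + [8.0000] = [8.5000]
BᵀPA = [12.0000 5.0000]
K = S⁻¹·BᵀPA = [1.4118 0.5882]
A−BK = [-0.5882 -1.4118; 0.2353 1.2647]
AᵀP(A−BK) = [3.0588 5.9412; 5.9412 15.3088]
P' = Q + AᵀP(A−BK) = [11.0588 4.9412; 4.9412 15.5588]
tr(P') = 26.6176


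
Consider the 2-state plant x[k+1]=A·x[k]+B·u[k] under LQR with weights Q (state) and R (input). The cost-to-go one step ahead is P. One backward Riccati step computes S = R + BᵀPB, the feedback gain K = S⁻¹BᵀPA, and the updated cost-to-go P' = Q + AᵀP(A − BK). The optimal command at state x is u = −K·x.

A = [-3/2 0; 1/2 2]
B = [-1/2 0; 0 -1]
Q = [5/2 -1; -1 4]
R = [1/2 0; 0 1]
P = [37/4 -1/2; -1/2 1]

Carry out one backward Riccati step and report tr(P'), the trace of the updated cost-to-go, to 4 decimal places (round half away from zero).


BᵀP = [-4.6250 0.2500; 0.5000 -1.0000]
S = R + BᵀPB = [1/2 0; 0 1] + [2.3125 -0.2500; -0.2500 1.0000] = [2.8125 -0.2500; -0.2500 2.0000]
BᵀPA = [7.0625 0.5000; -1.2500 -2.0000]
K = S⁻¹·BᵀPA = [2.4831 0.0899; -0.3146 -0.9888]
A−BK = [-0.2584 0.0449; 0.1854 1.0112]
AᵀP(A−BK) = [3.8820 0.6292; 0.6292 1.9775]
P' = Q + AᵀP(A−BK) = [6.3820 -0.3708; -0.3708 5.9775]
tr(P') = 12.3596

12.3596


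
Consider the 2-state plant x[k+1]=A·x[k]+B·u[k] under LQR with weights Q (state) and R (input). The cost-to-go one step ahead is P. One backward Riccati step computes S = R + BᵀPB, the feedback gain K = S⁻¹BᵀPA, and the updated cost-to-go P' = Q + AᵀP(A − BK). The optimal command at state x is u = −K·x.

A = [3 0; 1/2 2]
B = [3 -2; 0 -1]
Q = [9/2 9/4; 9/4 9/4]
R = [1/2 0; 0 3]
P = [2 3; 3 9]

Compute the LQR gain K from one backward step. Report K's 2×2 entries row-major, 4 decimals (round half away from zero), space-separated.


BᵀP = [6.0000 9.0000; -7.0000 -15.0000]
S = R + BᵀPB = [1/2 0; 0 3] + [18.0000 -21.0000; -21.0000 29.0000] = [18.5000 -21.0000; -21.0000 32.0000]
BᵀPA = [22.5000 18.0000; -28.5000 -30.0000]
K = S⁻¹·BᵀPA = [0.8046 -0.3576; -0.3626 -1.1722]
A−BK = [-0.1391 -1.2715; 0.1374 0.8278]
AᵀP(A−BK) = [0.8121 1.6391; 1.6391 7.2715]
P' = Q + AᵀP(A−BK) = [5.3121 3.8891; 3.8891 9.5215]
tr(P') = 14.8336

0.8046 -0.3576 -0.3626 -1.1722


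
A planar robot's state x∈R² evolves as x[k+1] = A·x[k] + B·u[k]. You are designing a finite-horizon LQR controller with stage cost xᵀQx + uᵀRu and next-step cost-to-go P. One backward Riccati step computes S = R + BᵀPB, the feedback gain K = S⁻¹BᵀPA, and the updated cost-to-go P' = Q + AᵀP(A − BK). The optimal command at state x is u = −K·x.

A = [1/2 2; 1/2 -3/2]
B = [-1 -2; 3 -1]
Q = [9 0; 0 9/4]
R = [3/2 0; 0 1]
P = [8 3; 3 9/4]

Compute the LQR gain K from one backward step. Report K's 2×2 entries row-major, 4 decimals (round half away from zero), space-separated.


0.0649 -0.6102 -0.2805 -0.6166

BᵀP = [1.0000 3.7500; -19.0000 -8.2500]
S = R + BᵀPB = [3/2 0; 0 1] + [10.2500 -5.7500; -5.7500 46.2500] = [11.7500 -5.7500; -5.7500 47.2500]
BᵀPA = [2.3750 -3.6250; -13.6250 -25.6250]
K = S⁻¹·BᵀPA = [0.0649 -0.6102; -0.2805 -0.6166]
A−BK = [0.0040 0.1566; 0.0249 -0.2859]
AᵀP(A−BK) = [0.0871 0.1108; 0.1108 1.0502]
P' = Q + AᵀP(A−BK) = [9.0871 0.1108; 0.1108 3.3002]
tr(P') = 12.3873


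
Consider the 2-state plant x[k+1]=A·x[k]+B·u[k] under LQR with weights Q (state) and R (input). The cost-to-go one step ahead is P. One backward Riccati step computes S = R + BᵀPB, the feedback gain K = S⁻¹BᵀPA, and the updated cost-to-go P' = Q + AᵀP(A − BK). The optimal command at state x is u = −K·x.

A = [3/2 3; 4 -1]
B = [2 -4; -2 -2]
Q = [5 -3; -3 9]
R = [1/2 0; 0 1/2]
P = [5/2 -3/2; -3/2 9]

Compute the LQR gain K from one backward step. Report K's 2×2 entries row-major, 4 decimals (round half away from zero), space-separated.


BᵀP = [8.0000 -21.0000; -7.0000 -12.0000]
S = R + BᵀPB = [1/2 0; 0 1/2] + [58.0000 10.0000; 10.0000 52.0000] = [58.5000 10.0000; 10.0000 52.5000]
BᵀPA = [-72.0000 45.0000; -58.5000 -9.0000]
K = S⁻¹·BᵀPA = [-1.0753 0.8254; -0.9095 -0.3286]
A−BK = [0.0127 0.0346; 0.0305 -0.0065]
AᵀP(A−BK) = [0.9993 -0.2965; -0.2965 0.3987]
P' = Q + AᵀP(A−BK) = [5.9993 -3.2965; -3.2965 9.3987]
tr(P') = 15.3980

-1.0753 0.8254 -0.9095 -0.3286


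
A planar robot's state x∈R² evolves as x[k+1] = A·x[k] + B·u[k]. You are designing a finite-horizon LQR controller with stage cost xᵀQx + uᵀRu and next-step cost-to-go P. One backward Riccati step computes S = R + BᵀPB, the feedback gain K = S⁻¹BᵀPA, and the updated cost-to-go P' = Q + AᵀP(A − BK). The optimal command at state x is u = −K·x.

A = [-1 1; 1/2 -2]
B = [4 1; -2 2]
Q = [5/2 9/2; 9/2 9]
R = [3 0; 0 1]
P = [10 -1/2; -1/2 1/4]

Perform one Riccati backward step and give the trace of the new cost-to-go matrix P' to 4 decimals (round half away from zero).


BᵀP = [41.0000 -2.5000; 9.0000 0.0000]
S = R + BᵀPB = [3 0; 0 1] + [169.0000 36.0000; 36.0000 9.0000] = [172.0000 36.0000; 36.0000 10.0000]
BᵀPA = [-42.2500 46.0000; -9.0000 9.0000]
K = S⁻¹·BᵀPA = [-0.2323 0.3208; -0.0637 -0.2547]
A−BK = [-0.0071 -0.0283; 0.1627 -0.8491]
AᵀP(A−BK) = [0.1742 -0.2406; -0.2406 0.5377]
P' = Q + AᵀP(A−BK) = [2.6742 4.2594; 4.2594 9.5377]
tr(P') = 12.2120

12.2120


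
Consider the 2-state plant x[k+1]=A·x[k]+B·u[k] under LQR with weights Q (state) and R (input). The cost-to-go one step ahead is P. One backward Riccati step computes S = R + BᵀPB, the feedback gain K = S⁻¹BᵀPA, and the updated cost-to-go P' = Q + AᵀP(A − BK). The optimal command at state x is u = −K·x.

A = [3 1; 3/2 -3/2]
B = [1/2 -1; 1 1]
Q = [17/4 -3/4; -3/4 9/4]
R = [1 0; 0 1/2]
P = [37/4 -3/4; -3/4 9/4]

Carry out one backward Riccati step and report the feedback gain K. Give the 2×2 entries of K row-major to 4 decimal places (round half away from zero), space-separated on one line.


2.3603 -0.2404 -1.5392 -1.1097

BᵀP = [3.8750 1.8750; -10.0000 3.0000]
S = R + BᵀPB = [1 0; 0 1/2] + [3.8125 -2.0000; -2.0000 13.0000] = [4.8125 -2.0000; -2.0000 13.5000]
BᵀPA = [14.4375 1.0625; -25.5000 -14.5000]
K = S⁻¹·BᵀPA = [2.3603 -0.2404; -1.5392 -1.1097]
A−BK = [0.2806 0.0105; 0.6789 -0.1499]
AᵀP(A−BK) = [8.2354 0.1111; 0.1111 0.7274]
P' = Q + AᵀP(A−BK) = [12.4854 -0.6389; -0.6389 2.9774]
tr(P') = 15.4628


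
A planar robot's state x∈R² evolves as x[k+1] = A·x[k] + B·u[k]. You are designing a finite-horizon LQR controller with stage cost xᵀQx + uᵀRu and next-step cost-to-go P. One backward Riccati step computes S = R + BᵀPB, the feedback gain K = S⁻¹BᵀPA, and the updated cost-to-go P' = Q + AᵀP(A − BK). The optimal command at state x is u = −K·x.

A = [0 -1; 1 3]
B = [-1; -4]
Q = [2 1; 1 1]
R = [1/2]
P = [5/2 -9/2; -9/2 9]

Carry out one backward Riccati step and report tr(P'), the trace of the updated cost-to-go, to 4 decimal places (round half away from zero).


BᵀP = [15.5000 -31.5000]
S = R + BᵀPB = [1/2] + [110.5000] = [111.0000]
BᵀPA = [-31.5000 -110.0000]
K = S⁻¹·BᵀPA = [-0.2838 -0.9910]
A−BK = [-0.2838 -1.9910; -0.1351 -0.9640]
AᵀP(A−BK) = [0.0608 0.2838; 0.2838 1.4910]
P' = Q + AᵀP(A−BK) = [2.0608 1.2838; 1.2838 2.4910]
tr(P') = 4.5518

4.5518


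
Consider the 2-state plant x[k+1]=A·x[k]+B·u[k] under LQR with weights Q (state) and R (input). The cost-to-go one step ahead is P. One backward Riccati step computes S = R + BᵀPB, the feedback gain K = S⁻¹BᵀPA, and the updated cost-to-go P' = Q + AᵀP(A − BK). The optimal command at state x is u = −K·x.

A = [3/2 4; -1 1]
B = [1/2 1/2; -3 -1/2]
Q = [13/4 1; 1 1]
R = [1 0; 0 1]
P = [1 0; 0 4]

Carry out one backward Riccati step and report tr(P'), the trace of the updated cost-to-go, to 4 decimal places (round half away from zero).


20.7975

BᵀP = [0.5000 -12.0000; 0.5000 -2.0000]
S = R + BᵀPB = [1 0; 0 1] + [36.2500 6.2500; 6.2500 1.2500] = [37.2500 6.2500; 6.2500 2.2500]
BᵀPA = [12.7500 -10.0000; 2.7500 0.0000]
K = S⁻¹·BᵀPA = [0.2570 -0.5028; 0.5084 1.3966]
A−BK = [1.1173 3.5531; 0.0251 0.1899]
AᵀP(A−BK) = [1.5754 4.5698; 4.5698 14.9721]
P' = Q + AᵀP(A−BK) = [4.8254 5.5698; 5.5698 15.9721]
tr(P') = 20.7975


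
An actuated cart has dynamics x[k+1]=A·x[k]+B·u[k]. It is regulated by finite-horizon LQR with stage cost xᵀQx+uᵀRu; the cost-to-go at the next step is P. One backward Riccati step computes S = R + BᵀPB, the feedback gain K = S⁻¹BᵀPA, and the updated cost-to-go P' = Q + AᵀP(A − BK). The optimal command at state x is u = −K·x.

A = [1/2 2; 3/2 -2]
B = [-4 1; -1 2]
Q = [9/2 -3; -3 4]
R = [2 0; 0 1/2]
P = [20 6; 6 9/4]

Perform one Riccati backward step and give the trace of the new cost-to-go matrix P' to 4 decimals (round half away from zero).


BᵀP = [-86.0000 -26.2500; 32.0000 10.5000]
S = R + BᵀPB = [2 0; 0 1/2] + [370.2500 -138.5000; -138.5000 53.0000] = [372.2500 -138.5000; -138.5000 53.5000]
BᵀPA = [-82.3750 -119.5000; 31.7500 43.0000]
K = S⁻¹·BᵀPA = [-0.0132 -0.5971; 0.5592 -0.7420]
A−BK = [-0.1121 0.3536; 0.3683 -1.1130]
AᵀP(A−BK) = [0.2178 -0.3768; -0.3768 1.5536]
P' = Q + AᵀP(A−BK) = [4.7178 -3.3768; -3.3768 5.5536]
tr(P') = 10.2714

10.2714


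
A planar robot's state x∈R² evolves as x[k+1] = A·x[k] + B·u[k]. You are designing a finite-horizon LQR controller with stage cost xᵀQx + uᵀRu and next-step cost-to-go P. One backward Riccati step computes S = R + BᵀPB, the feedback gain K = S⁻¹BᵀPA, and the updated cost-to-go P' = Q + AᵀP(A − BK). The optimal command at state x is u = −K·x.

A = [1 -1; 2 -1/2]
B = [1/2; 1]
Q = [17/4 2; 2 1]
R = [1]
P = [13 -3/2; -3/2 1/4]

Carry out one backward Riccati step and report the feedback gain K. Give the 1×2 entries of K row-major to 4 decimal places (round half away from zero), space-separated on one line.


BᵀP = [5.0000 -0.5000]
S = R + BᵀPB = [1] + [2.0000] = [3.0000]
BᵀPA = [4.0000 -4.7500]
K = S⁻¹·BᵀPA = [1.3333 -1.5833]
A−BK = [0.3333 -0.2083; 0.6667 1.0833]
AᵀP(A−BK) = [2.6667 -3.1667; -3.1667 4.0417]
P' = Q + AᵀP(A−BK) = [6.9167 -1.1667; -1.1667 5.0417]
tr(P') = 11.9583

1.3333 -1.5833


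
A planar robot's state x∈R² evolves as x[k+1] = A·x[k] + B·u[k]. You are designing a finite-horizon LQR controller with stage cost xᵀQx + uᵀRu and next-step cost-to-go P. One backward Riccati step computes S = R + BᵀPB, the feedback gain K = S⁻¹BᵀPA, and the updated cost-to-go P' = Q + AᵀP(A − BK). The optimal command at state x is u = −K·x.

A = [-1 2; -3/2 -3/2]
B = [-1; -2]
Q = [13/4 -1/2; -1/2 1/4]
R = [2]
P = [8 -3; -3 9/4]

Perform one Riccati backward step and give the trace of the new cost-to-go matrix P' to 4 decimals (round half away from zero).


59.6071

BᵀP = [-2.0000 -1.5000]
S = R + BᵀPB = [2] + [5.0000] = [7.0000]
BᵀPA = [4.2500 -1.7500]
K = S⁻¹·BᵀPA = [0.6071 -0.2500]
A−BK = [-0.3929 1.7500; -0.2857 -2.0000]
AᵀP(A−BK) = [1.4821 -5.3750; -5.3750 54.6250]
P' = Q + AᵀP(A−BK) = [4.7321 -5.8750; -5.8750 54.8750]
tr(P') = 59.6071


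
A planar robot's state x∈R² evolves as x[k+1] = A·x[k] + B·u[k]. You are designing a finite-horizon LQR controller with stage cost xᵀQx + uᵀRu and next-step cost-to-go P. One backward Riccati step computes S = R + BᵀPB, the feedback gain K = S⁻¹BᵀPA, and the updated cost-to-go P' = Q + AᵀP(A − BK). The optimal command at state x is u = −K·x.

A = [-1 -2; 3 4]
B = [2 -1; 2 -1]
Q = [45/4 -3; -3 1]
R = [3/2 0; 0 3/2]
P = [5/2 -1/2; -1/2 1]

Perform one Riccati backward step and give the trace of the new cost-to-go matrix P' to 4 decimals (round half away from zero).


59.2321

BᵀP = [4.0000 1.0000; -2.0000 -0.5000]
S = R + BᵀPB = [3/2 0; 0 3/2] + [10.0000 -5.0000; -5.0000 2.5000] = [11.5000 -5.0000; -5.0000 4.0000]
BᵀPA = [-1.0000 -4.0000; 0.5000 2.0000]
K = S⁻¹·BᵀPA = [-0.0714 -0.2857; 0.0357 0.1429]
A−BK = [-0.8214 -1.2857; 3.1786 4.7143]
AᵀP(A−BK) = [14.4107 21.6429; 21.6429 32.5714]
P' = Q + AᵀP(A−BK) = [25.6607 18.6429; 18.6429 33.5714]
tr(P') = 59.2321


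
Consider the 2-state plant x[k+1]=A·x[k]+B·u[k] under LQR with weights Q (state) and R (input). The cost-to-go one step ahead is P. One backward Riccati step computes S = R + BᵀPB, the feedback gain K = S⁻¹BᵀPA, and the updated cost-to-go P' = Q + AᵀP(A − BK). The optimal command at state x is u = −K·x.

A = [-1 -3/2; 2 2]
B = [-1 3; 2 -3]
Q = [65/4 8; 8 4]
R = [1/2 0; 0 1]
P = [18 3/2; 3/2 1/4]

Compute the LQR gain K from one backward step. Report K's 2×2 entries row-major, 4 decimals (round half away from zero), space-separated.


BᵀP = [-15.0000 -1.0000; 49.5000 3.7500]
S = R + BᵀPB = [1/2 0; 0 1] + [13.0000 -42.0000; -42.0000 137.2500] = [13.5000 -42.0000; -42.0000 138.2500]
BᵀPA = [13.0000 20.5000; -42.0000 -66.7500]
K = S⁻¹·BᵀPA = [0.3248 0.2991; -0.2051 -0.3919]
A−BK = [-0.0598 -0.0250; 0.7350 0.2259]
AᵀP(A−BK) = [0.1624 0.1496; 0.1496 0.2054]
P' = Q + AᵀP(A−BK) = [16.4124 8.1496; 8.1496 4.2054]
tr(P') = 20.6178

0.3248 0.2991 -0.2051 -0.3919


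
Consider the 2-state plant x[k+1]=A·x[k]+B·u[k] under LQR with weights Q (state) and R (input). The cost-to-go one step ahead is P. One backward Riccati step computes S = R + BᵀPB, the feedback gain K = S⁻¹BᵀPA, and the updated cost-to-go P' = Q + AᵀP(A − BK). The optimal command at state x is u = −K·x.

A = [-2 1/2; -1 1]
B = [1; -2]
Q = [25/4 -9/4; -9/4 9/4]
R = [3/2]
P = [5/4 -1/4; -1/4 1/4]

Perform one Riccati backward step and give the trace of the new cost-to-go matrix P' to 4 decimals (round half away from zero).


11.4671

BᵀP = [1.7500 -0.7500]
S = R + BᵀPB = [3/2] + [3.2500] = [4.7500]
BᵀPA = [-2.7500 0.1250]
K = S⁻¹·BᵀPA = [-0.5789 0.0263]
A−BK = [-1.4211 0.4737; -2.1579 1.0526]
AᵀP(A−BK) = [2.6579 -0.8026; -0.8026 0.3092]
P' = Q + AᵀP(A−BK) = [8.9079 -3.0526; -3.0526 2.5592]
tr(P') = 11.4671


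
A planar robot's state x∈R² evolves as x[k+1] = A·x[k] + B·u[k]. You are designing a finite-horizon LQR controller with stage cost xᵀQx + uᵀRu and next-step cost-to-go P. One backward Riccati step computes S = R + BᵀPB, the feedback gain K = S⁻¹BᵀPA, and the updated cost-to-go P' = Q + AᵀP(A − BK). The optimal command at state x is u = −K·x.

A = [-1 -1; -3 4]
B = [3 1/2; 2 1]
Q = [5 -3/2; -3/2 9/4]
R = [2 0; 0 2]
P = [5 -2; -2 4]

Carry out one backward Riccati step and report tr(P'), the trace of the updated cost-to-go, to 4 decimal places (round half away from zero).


BᵀP = [11.0000 2.0000; 0.5000 3.0000]
S = R + BᵀPB = [2 0; 0 2] + [37.0000 7.5000; 7.5000 3.2500] = [39.0000 7.5000; 7.5000 5.2500]
BᵀPA = [-17.0000 -3.0000; -9.5000 11.5000]
K = S⁻¹·BᵀPA = [-0.1212 -0.6869; -1.6364 3.1717]
A−BK = [0.1818 -0.5253; -1.1212 2.2020]
AᵀP(A−BK) = [11.3939 -22.5455; -22.5455 46.4646]
P' = Q + AᵀP(A−BK) = [16.3939 -24.0455; -24.0455 48.7146]
tr(P') = 65.1086

65.1086


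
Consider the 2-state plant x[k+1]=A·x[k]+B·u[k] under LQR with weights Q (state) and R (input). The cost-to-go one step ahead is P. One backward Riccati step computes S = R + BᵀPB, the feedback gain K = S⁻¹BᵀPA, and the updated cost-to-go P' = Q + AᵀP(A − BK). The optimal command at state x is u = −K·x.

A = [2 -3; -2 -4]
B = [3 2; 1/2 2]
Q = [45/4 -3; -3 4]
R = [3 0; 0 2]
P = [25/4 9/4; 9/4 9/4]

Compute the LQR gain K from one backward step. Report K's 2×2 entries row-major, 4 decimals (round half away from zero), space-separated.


0.7936 -0.1794 -0.5193 -1.4267

BᵀP = [19.8750 7.8750; 17.0000 9.0000]
S = R + BᵀPB = [3 0; 0 2] + [63.5625 55.5000; 55.5000 52.0000] = [66.5625 55.5000; 55.5000 54.0000]
BᵀPA = [24.0000 -91.1250; 16.0000 -87.0000]
K = S⁻¹·BᵀPA = [0.7936 -0.1794; -0.5193 -1.4267]
A−BK = [0.6579 0.3917; -1.3581 -1.0569]
AᵀP(A−BK) = [5.2633 3.1335; 3.1335 5.7768]
P' = Q + AᵀP(A−BK) = [16.5133 0.1335; 0.1335 9.7768]
tr(P') = 26.2901


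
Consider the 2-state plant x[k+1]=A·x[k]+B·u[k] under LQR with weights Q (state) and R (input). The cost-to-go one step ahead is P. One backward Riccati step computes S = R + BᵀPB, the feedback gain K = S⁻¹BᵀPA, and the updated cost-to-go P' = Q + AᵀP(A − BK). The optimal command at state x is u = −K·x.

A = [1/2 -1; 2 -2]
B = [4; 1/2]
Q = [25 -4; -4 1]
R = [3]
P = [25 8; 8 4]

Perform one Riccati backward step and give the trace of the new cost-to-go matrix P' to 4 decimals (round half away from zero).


BᵀP = [104.0000 34.0000]
S = R + BᵀPB = [3] + [433.0000] = [436.0000]
BᵀPA = [120.0000 -172.0000]
K = S⁻¹·BᵀPA = [0.2752 -0.3945]
A−BK = [-0.6009 0.5780; 1.8624 -1.8028]
AᵀP(A−BK) = [5.2225 -5.1606; -5.1606 5.1468]
P' = Q + AᵀP(A−BK) = [30.2225 -9.1606; -9.1606 6.1468]
tr(P') = 36.3693

36.3693


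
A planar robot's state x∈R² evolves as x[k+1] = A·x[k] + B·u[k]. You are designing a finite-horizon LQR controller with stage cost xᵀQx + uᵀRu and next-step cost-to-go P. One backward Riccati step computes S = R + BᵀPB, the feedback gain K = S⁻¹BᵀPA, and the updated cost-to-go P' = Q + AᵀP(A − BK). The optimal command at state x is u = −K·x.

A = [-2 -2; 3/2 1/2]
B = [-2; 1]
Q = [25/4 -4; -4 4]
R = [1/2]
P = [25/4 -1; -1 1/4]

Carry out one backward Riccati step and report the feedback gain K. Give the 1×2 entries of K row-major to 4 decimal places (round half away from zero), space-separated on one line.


1.0210 0.9454

BᵀP = [-13.5000 2.2500]
S = R + BᵀPB = [1/2] + [29.2500] = [29.7500]
BᵀPA = [30.3750 28.1250]
K = S⁻¹·BᵀPA = [1.0210 0.9454]
A−BK = [0.0420 -0.1092; 0.4790 -0.4454]
AᵀP(A−BK) = [0.5494 0.4716; 0.4716 0.4737]
P' = Q + AᵀP(A−BK) = [6.7994 -3.5284; -3.5284 4.4737]
tr(P') = 11.2731


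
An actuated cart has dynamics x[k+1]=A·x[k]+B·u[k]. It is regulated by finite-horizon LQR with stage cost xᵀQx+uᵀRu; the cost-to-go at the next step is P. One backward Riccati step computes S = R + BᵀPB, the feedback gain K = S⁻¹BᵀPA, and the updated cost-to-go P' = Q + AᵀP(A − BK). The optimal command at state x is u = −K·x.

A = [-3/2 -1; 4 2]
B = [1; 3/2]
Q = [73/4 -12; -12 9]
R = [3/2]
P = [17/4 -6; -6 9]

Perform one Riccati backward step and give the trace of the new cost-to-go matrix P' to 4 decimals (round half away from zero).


BᵀP = [-4.7500 7.5000]
S = R + BᵀPB = [3/2] + [6.5000] = [8.0000]
BᵀPA = [37.1250 19.7500]
K = S⁻¹·BᵀPA = [4.6406 2.4688]
A−BK = [-6.1406 -3.4688; -2.9609 -1.7031]
AᵀP(A−BK) = [53.2793 28.7227; 28.7227 15.4922]
P' = Q + AᵀP(A−BK) = [71.5293 16.7227; 16.7227 24.4922]
tr(P') = 96.0215

96.0215


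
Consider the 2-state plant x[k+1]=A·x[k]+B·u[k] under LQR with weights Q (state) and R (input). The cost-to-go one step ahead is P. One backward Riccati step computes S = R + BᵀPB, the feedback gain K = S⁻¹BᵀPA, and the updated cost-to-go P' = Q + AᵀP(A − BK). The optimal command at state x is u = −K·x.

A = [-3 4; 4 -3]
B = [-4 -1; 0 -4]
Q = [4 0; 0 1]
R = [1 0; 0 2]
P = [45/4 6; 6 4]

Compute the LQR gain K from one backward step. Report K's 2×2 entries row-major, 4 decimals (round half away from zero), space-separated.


0.8540 -1.0583 -0.8197 0.5926

BᵀP = [-45.0000 -24.0000; -35.2500 -22.0000]
S = R + BᵀPB = [1 0; 0 2] + [180.0000 141.0000; 141.0000 123.2500] = [181.0000 141.0000; 141.0000 125.2500]
BᵀPA = [39.0000 -108.0000; 17.7500 -75.0000]
K = S⁻¹·BᵀPA = [0.8540 -1.0583; -0.8197 0.5926]
A−BK = [-0.4037 0.3592; 0.7213 -0.6295]
AᵀP(A−BK) = [2.4933 -2.2436; -2.2436 2.1457]
P' = Q + AᵀP(A−BK) = [6.4933 -2.2436; -2.2436 3.1457]
tr(P') = 9.6391


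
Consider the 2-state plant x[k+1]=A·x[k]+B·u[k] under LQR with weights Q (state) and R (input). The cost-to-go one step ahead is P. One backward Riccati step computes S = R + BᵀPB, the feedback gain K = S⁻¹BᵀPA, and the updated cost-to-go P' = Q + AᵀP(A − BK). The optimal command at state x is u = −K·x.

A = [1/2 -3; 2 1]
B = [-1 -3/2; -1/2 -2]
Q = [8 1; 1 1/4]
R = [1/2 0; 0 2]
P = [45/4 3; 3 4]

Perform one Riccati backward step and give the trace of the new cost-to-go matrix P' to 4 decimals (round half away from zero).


BᵀP = [-12.7500 -5.0000; -22.8750 -12.5000]
S = R + BᵀPB = [1/2 0; 0 2] + [15.2500 29.1250; 29.1250 59.3125] = [15.7500 29.1250; 29.1250 61.3125]
BᵀPA = [-16.3750 33.2500; -36.4375 56.1250]
K = S⁻¹·BᵀPA = [0.4876 3.4410; -0.8259 -0.7192]
A−BK = [-0.2513 -0.6377; 0.5920 1.2821]
AᵀP(A−BK) = [2.7027 4.7666; 4.7666 13.1999]
P' = Q + AᵀP(A−BK) = [10.7027 5.7666; 5.7666 13.4499]
tr(P') = 24.1526

24.1526


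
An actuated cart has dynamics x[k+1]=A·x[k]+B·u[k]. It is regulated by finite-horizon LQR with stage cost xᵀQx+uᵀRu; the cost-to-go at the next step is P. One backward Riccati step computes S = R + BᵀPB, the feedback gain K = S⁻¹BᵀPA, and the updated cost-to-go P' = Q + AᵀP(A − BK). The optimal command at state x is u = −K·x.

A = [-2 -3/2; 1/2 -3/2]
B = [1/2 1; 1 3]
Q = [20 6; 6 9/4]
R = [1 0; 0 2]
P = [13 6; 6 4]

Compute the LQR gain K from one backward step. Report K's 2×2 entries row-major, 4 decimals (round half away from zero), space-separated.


BᵀP = [12.5000 7.0000; 31.0000 18.0000]
S = R + BᵀPB = [1 0; 0 2] + [13.2500 33.5000; 33.5000 85.0000] = [14.2500 33.5000; 33.5000 87.0000]
BᵀPA = [-21.5000 -29.2500; -53.0000 -73.5000]
K = S⁻¹·BᵀPA = [-0.8085 -0.7021; -0.2979 -0.5745]
A−BK = [-1.2979 -0.5745; 2.2021 0.9255]
AᵀP(A−BK) = [7.8298 3.9574; 3.9574 2.4894]
P' = Q + AᵀP(A−BK) = [27.8298 9.9574; 9.9574 4.7394]
tr(P') = 32.5691

-0.8085 -0.7021 -0.2979 -0.5745


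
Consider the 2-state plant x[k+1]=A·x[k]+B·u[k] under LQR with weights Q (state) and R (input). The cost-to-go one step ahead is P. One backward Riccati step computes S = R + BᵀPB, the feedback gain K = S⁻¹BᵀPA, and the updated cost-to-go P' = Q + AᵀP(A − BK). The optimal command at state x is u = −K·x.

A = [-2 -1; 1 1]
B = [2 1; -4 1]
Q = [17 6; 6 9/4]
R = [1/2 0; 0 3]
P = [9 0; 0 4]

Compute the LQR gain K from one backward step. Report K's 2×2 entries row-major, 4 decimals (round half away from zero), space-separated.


-0.5012 -0.3329 -0.8123 -0.2709

BᵀP = [18.0000 -16.0000; 9.0000 4.0000]
S = R + BᵀPB = [1/2 0; 0 3] + [100.0000 2.0000; 2.0000 13.0000] = [100.5000 2.0000; 2.0000 16.0000]
BᵀPA = [-52.0000 -34.0000; -14.0000 -5.0000]
K = S⁻¹·BᵀPA = [-0.5012 -0.3329; -0.8123 -0.2709]
A−BK = [-0.1852 -0.0633; -0.1926 -0.0608]
AᵀP(A−BK) = [2.5623 0.8959; 0.8959 0.3264]
P' = Q + AᵀP(A−BK) = [19.5623 6.8959; 6.8959 2.5764]
tr(P') = 22.1387


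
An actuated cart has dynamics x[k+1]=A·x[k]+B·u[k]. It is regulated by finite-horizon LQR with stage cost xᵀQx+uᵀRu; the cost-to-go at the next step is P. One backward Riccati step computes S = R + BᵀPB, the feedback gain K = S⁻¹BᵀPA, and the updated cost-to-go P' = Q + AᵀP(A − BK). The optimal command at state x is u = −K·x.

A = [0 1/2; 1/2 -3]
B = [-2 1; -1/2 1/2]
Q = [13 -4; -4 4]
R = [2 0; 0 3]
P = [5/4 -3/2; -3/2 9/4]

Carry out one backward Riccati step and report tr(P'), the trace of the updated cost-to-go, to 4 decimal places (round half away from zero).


BᵀP = [-1.7500 1.8750; 0.5000 -0.3750]
S = R + BᵀPB = [2 0; 0 3] + [2.5625 -0.8125; -0.8125 0.3125] = [4.5625 -0.8125; -0.8125 3.3125]
BᵀPA = [0.9375 -6.5000; -0.1875 1.3750]
K = S⁻¹·BᵀPA = [0.2043 -1.4124; -0.0065 0.0686]
A−BK = [0.4151 -2.3935; 0.6054 -3.7405]
AᵀP(A−BK) = [0.3697 -2.4130; -2.4130 15.7873]
P' = Q + AᵀP(A−BK) = [13.3697 -6.4130; -6.4130 19.7873]
tr(P') = 33.1570

33.1570


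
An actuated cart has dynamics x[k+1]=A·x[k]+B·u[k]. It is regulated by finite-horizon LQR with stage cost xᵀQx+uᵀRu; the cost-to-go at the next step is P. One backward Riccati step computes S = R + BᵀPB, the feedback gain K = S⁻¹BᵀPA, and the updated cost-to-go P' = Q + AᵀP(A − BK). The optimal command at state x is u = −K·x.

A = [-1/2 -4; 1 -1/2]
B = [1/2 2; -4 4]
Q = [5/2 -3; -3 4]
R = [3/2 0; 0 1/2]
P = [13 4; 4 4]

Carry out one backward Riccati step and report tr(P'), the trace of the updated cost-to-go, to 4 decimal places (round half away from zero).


BᵀP = [-9.5000 -14.0000; 42.0000 24.0000]
S = R + BᵀPB = [3/2 0; 0 1/2] + [51.2500 -75.0000; -75.0000 180.0000] = [52.7500 -75.0000; -75.0000 180.5000]
BᵀPA = [-9.2500 45.0000; 3.0000 -180.0000]
K = S⁻¹·BᵀPA = [-0.3708 -1.3801; -0.1374 -1.5707]
A−BK = [-0.0397 -0.1686; 0.0667 0.2622]
AᵀP(A−BK) = [0.2328 0.9459; 0.9459 4.3815]
P' = Q + AᵀP(A−BK) = [2.7328 -2.0541; -2.0541 8.3815]
tr(P') = 11.1142

11.1142


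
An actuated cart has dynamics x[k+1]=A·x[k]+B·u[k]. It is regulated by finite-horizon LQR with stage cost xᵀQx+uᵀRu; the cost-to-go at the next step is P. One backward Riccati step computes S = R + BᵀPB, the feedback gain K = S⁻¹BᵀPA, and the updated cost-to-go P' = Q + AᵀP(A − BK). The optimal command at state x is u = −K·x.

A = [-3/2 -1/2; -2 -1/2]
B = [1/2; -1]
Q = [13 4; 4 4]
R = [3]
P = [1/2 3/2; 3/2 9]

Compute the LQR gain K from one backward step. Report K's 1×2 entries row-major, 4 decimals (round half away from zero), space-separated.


1.7294 0.4471

BᵀP = [-1.2500 -8.2500]
S = R + BᵀPB = [3] + [7.6250] = [10.6250]
BᵀPA = [18.3750 4.7500]
K = S⁻¹·BᵀPA = [1.7294 0.4471]
A−BK = [-2.3647 -0.7235; -0.2706 -0.0529]
AᵀP(A−BK) = [14.3471 3.7853; 3.7853 1.0015]
P' = Q + AᵀP(A−BK) = [27.3471 7.7853; 7.7853 5.0015]
tr(P') = 32.3485


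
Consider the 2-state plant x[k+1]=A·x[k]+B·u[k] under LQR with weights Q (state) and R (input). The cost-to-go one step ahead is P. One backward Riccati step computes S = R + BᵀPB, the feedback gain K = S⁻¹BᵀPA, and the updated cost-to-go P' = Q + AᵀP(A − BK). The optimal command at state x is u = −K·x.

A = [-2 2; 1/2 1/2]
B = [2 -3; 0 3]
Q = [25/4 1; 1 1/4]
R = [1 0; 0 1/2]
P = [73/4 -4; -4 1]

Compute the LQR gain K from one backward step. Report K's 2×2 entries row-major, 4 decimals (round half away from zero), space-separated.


-0.2732 0.3737 0.4253 -0.3097

BᵀP = [36.5000 -8.0000; -66.7500 15.0000]
S = R + BᵀPB = [1 0; 0 1/2] + [73.0000 -133.5000; -133.5000 245.2500] = [74.0000 -133.5000; -133.5000 245.7500]
BᵀPA = [-77.0000 69.0000; 141.0000 -126.0000]
K = S⁻¹·BᵀPA = [-0.2732 0.3737; 0.4253 -0.3097]
A−BK = [-0.1776 0.3235; -0.7760 1.4291]
AᵀP(A−BK) = [0.2404 -0.3061; -0.3061 0.4413]
P' = Q + AᵀP(A−BK) = [6.4904 0.6939; 0.6939 0.6913]
tr(P') = 7.1817


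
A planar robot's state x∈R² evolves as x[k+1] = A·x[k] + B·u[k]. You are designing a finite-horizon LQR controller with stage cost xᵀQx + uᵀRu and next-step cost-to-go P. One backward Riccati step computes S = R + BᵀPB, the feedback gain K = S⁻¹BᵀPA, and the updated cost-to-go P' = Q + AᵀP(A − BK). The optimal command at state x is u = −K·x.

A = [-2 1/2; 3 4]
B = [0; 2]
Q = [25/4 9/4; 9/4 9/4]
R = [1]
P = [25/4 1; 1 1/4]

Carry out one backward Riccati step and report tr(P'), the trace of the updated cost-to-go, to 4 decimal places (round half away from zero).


BᵀP = [2.0000 0.5000]
S = R + BᵀPB = [1] + [1.0000] = [2.0000]
BᵀPA = [-2.5000 3.0000]
K = S⁻¹·BᵀPA = [-1.2500 1.5000]
A−BK = [-2.0000 0.5000; 5.5000 1.0000]
AᵀP(A−BK) = [12.1250 -6.0000; -6.0000 5.0625]
P' = Q + AᵀP(A−BK) = [18.3750 -3.7500; -3.7500 7.3125]
tr(P') = 25.6875

25.6875


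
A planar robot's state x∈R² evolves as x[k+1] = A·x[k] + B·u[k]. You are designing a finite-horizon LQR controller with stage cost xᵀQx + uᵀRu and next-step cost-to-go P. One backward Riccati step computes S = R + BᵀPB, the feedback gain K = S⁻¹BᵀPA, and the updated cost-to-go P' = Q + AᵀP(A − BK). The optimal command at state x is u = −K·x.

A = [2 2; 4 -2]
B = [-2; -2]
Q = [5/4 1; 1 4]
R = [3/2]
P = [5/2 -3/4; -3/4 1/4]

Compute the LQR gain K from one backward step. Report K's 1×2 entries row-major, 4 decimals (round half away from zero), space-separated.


-0.4615 -1.3846

BᵀP = [-3.5000 1.0000]
S = R + BᵀPB = [3/2] + [5.0000] = [6.5000]
BᵀPA = [-3.0000 -9.0000]
K = S⁻¹·BᵀPA = [-0.4615 -1.3846]
A−BK = [1.0769 -0.7692; 3.0769 -4.7692]
AᵀP(A−BK) = [0.6154 0.8462; 0.8462 4.5385]
P' = Q + AᵀP(A−BK) = [1.8654 1.8462; 1.8462 8.5385]
tr(P') = 10.4038


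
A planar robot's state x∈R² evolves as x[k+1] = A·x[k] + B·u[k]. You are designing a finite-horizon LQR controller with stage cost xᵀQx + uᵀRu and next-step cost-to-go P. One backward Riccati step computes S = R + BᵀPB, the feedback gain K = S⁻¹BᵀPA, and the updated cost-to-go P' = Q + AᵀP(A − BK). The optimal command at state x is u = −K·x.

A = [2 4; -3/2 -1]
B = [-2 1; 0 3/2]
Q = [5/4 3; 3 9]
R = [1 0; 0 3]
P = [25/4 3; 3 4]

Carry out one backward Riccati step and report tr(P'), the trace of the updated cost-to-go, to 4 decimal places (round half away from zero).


18.4530

BᵀP = [-12.5000 -6.0000; 10.7500 9.0000]
S = R + BᵀPB = [1 0; 0 3] + [25.0000 -21.5000; -21.5000 24.2500] = [26.0000 -21.5000; -21.5000 27.2500]
BᵀPA = [-16.0000 -44.0000; 8.0000 34.0000]
K = S⁻¹·BᵀPA = [-1.0721 -1.9005; -0.5523 -0.2518]
A−BK = [0.4081 0.4508; -0.6716 -0.6223]
AᵀP(A−BK) = [3.2650 3.6061; 3.6061 4.9381]
P' = Q + AᵀP(A−BK) = [4.5150 6.6061; 6.6061 13.9381]
tr(P') = 18.4530


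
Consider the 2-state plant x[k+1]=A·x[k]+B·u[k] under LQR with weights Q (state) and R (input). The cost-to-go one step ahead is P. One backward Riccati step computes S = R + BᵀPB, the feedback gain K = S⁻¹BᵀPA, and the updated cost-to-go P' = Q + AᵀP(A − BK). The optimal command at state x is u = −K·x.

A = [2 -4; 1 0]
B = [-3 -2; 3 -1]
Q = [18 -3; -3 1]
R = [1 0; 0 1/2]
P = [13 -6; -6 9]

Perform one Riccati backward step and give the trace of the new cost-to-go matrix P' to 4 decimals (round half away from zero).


BᵀP = [-57.0000 45.0000; -20.0000 3.0000]
S = R + BᵀPB = [1 0; 0 1/2] + [306.0000 69.0000; 69.0000 37.0000] = [307.0000 69.0000; 69.0000 37.5000]
BᵀPA = [-69.0000 228.0000; -37.0000 80.0000]
K = S⁻¹·BᵀPA = [-0.0051 0.4488; -0.9773 1.3076]
A−BK = [0.0301 -0.0385; 0.0381 -0.0388]
AᵀP(A−BK) = [0.4886 -0.6538; -0.6538 1.0712]
P' = Q + AᵀP(A−BK) = [18.4886 -3.6538; -3.6538 2.0712]
tr(P') = 20.5598

20.5598


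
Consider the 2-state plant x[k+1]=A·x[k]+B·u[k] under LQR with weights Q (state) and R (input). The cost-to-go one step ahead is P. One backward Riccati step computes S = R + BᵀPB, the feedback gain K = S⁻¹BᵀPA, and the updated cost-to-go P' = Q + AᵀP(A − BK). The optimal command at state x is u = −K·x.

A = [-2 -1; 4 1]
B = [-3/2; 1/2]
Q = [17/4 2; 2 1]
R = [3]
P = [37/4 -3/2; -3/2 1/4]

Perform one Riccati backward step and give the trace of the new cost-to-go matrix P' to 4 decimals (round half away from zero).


14.2117

BᵀP = [-14.6250 2.3750]
S = R + BᵀPB = [3] + [23.1250] = [26.1250]
BᵀPA = [38.7500 17.0000]
K = S⁻¹·BᵀPA = [1.4833 0.6507]
A−BK = [0.2249 -0.0239; 3.2584 0.6746]
AᵀP(A−BK) = [7.5239 3.2847; 3.2847 1.4378]
P' = Q + AᵀP(A−BK) = [11.7739 5.2847; 5.2847 2.4378]
tr(P') = 14.2117


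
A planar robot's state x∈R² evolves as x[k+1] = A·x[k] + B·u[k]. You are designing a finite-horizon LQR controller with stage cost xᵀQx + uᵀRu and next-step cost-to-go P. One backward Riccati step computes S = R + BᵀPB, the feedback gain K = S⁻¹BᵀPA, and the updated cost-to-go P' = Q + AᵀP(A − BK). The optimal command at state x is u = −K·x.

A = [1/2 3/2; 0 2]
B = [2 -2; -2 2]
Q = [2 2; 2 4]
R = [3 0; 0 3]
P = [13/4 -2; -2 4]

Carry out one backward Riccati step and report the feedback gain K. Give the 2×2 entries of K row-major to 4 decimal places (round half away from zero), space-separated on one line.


0.0565 -0.0887 -0.0565 0.0887

BᵀP = [10.5000 -12.0000; -10.5000 12.0000]
S = R + BᵀPB = [3 0; 0 3] + [45.0000 -45.0000; -45.0000 45.0000] = [48.0000 -45.0000; -45.0000 48.0000]
BᵀPA = [5.2500 -8.2500; -5.2500 8.2500]
K = S⁻¹·BᵀPA = [0.0565 -0.0887; -0.0565 0.0887]
A−BK = [0.2742 1.8548; 0.2258 1.6452]
AᵀP(A−BK) = [0.2198 1.3690; 1.3690 9.8488]
P' = Q + AᵀP(A−BK) = [2.2198 3.3690; 3.3690 13.8488]
tr(P') = 16.0685


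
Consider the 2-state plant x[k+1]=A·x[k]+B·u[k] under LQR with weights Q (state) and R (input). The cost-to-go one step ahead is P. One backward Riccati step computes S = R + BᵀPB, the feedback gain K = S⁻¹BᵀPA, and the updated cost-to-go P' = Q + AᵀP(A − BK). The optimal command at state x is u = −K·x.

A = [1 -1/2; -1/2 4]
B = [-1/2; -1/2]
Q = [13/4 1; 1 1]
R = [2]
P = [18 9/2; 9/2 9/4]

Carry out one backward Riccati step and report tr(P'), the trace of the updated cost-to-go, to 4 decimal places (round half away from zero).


BᵀP = [-11.2500 -3.3750]
S = R + BᵀPB = [2] + [7.3125] = [9.3125]
BᵀPA = [-9.5625 -7.8750]
K = S⁻¹·BᵀPA = [-1.0268 -0.8456]
A−BK = [0.4866 -0.9228; -1.0134 3.5772]
AᵀP(A−BK) = [4.2433 -2.4614; -2.4614 15.8406]
P' = Q + AᵀP(A−BK) = [7.4933 -1.4614; -1.4614 16.8406]
tr(P') = 24.3339

24.3339
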